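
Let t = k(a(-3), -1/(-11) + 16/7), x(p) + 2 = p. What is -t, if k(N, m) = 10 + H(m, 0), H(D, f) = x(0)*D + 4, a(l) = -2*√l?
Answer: -712/77 ≈ -9.2467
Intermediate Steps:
x(p) = -2 + p
H(D, f) = 4 - 2*D (H(D, f) = (-2 + 0)*D + 4 = -2*D + 4 = 4 - 2*D)
k(N, m) = 14 - 2*m (k(N, m) = 10 + (4 - 2*m) = 14 - 2*m)
t = 712/77 (t = 14 - 2*(-1/(-11) + 16/7) = 14 - 2*(-1*(-1/11) + 16*(⅐)) = 14 - 2*(1/11 + 16/7) = 14 - 2*183/77 = 14 - 366/77 = 712/77 ≈ 9.2467)
-t = -1*712/77 = -712/77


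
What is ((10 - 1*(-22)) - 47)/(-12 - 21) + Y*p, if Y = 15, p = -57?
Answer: -9400/11 ≈ -854.54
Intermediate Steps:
((10 - 1*(-22)) - 47)/(-12 - 21) + Y*p = ((10 - 1*(-22)) - 47)/(-12 - 21) + 15*(-57) = ((10 + 22) - 47)/(-33) - 855 = (32 - 47)*(-1/33) - 855 = -15*(-1/33) - 855 = 5/11 - 855 = -9400/11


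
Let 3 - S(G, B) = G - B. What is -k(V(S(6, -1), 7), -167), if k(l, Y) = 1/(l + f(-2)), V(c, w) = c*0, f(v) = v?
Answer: ½ ≈ 0.50000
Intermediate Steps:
S(G, B) = 3 + B - G (S(G, B) = 3 - (G - B) = 3 + (B - G) = 3 + B - G)
V(c, w) = 0
k(l, Y) = 1/(-2 + l) (k(l, Y) = 1/(l - 2) = 1/(-2 + l))
-k(V(S(6, -1), 7), -167) = -1/(-2 + 0) = -1/(-2) = -1*(-½) = ½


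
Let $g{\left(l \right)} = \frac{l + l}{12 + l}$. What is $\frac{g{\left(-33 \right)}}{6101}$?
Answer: $\frac{22}{42707} \approx 0.00051514$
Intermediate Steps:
$g{\left(l \right)} = \frac{2 l}{12 + l}$
$\frac{g{\left(-33 \right)}}{6101} = \frac{2 \left(-33\right) \frac{1}{12 - 33}}{6101} = 2 \left(-33\right) \frac{1}{-21} \cdot \frac{1}{6101} = 2 \left(-33\right) \left(- \frac{1}{21}\right) \frac{1}{6101} = \frac{22}{7} \cdot \frac{1}{6101} = \frac{22}{42707}$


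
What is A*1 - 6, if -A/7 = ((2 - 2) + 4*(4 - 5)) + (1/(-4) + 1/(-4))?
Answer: 51/2 ≈ 25.500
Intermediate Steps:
A = 63/2 (A = -7*(((2 - 2) + 4*(4 - 5)) + (1/(-4) + 1/(-4))) = -7*((0 + 4*(-1)) + (1*(-¼) + 1*(-¼))) = -7*((0 - 4) + (-¼ - ¼)) = -7*(-4 - ½) = -7*(-9/2) = 63/2 ≈ 31.500)
A*1 - 6 = (63/2)*1 - 6 = 63/2 - 6 = 51/2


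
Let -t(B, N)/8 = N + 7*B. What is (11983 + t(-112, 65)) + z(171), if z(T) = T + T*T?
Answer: 47147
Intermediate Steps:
t(B, N) = -56*B - 8*N (t(B, N) = -8*(N + 7*B) = -56*B - 8*N)
z(T) = T + T**2
(11983 + t(-112, 65)) + z(171) = (11983 + (-56*(-112) - 8*65)) + 171*(1 + 171) = (11983 + (6272 - 520)) + 171*172 = (11983 + 5752) + 29412 = 17735 + 29412 = 47147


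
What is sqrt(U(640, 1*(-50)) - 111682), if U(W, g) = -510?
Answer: 8*I*sqrt(1753) ≈ 334.95*I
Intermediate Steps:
sqrt(U(640, 1*(-50)) - 111682) = sqrt(-510 - 111682) = sqrt(-112192) = 8*I*sqrt(1753)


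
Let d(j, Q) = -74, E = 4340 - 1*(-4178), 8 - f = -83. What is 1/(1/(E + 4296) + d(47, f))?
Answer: -12814/948235 ≈ -0.013514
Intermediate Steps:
f = 91 (f = 8 - 1*(-83) = 8 + 83 = 91)
E = 8518 (E = 4340 + 4178 = 8518)
1/(1/(E + 4296) + d(47, f)) = 1/(1/(8518 + 4296) - 74) = 1/(1/12814 - 74) = 1/(-948235/12814) = -12814/948235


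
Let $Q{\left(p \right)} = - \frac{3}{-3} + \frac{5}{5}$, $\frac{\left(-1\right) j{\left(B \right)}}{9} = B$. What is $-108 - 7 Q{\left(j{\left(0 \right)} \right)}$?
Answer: $-122$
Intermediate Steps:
$j{\left(B \right)} = - 9 B$
$Q{\left(p \right)} = 2$ ($Q{\left(p \right)} = \left(-3\right) \left(- \frac{1}{3}\right) + 5 \cdot \frac{1}{5} = 1 + 1 = 2$)
$-108 - 7 Q{\left(j{\left(0 \right)} \right)} = -108 - 14 = -122$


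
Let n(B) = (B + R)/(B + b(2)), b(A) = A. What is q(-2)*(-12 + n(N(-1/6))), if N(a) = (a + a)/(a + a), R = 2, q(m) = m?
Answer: 22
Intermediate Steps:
N(a) = 1 (N(a) = (2*a)/((2*a)) = (2*a)*(1/(2*a)) = 1)
n(B) = 1 (n(B) = (B + 2)/(B + 2) = (2 + B)/(2 + B) = 1)
q(-2)*(-12 + n(N(-1/6))) = -2*(-12 + 1) = -2*(-11) = 22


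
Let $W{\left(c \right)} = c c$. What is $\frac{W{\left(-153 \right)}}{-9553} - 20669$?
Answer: $- \frac{197474366}{9553} \approx -20671.0$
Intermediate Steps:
$W{\left(c \right)} = c^{2}$
$\frac{W{\left(-153 \right)}}{-9553} - 20669 = \frac{\left(-153\right)^{2}}{-9553} - 20669 = 23409 \left(- \frac{1}{9553}\right) - 20669 = - \frac{23409}{9553} - 20669 = - \frac{197474366}{9553}$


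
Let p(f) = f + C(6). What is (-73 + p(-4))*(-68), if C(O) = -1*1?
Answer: 5304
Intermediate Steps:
C(O) = -1
p(f) = -1 + f (p(f) = f - 1 = -1 + f)
(-73 + p(-4))*(-68) = (-73 + (-1 - 4))*(-68) = (-73 - 5)*(-68) = -78*(-68) = 5304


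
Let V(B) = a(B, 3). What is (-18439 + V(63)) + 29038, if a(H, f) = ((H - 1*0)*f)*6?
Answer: 11733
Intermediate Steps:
a(H, f) = 6*H*f (a(H, f) = ((H + 0)*f)*6 = (H*f)*6 = 6*H*f)
V(B) = 18*B (V(B) = 6*B*3 = 18*B)
(-18439 + V(63)) + 29038 = (-18439 + 18*63) + 29038 = (-18439 + 1134) + 29038 = -17305 + 29038 = 11733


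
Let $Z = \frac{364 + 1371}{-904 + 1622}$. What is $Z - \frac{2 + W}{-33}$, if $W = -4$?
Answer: $\frac{55819}{23694} \approx 2.3558$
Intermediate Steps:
$Z = \frac{1735}{718} \approx 2.4164$
$Z - \frac{2 + W}{-33} = \frac{1735}{718} - \frac{2 - 4}{-33} = \frac{1735}{718} - \left(-2\right) \left(- \frac{1}{33}\right) = \frac{1735}{718} - \frac{2}{33} = \frac{55819}{23694}$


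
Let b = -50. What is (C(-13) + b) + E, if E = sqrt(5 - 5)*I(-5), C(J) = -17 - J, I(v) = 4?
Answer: -54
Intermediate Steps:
E = 0 (E = sqrt(5 - 5)*4 = sqrt(0)*4 = 0*4 = 0)
(C(-13) + b) + E = ((-17 - 1*(-13)) - 50) + 0 = ((-17 + 13) - 50) + 0 = (-4 - 50) + 0 = -54 + 0 = -54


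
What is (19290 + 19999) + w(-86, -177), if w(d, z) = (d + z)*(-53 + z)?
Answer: 99779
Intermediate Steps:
w(d, z) = (-53 + z)*(d + z)
(19290 + 19999) + w(-86, -177) = (19290 + 19999) + ((-177)² - 53*(-86) - 53*(-177) - 86*(-177)) = 39289 + (31329 + 4558 + 9381 + 15222) = 39289 + 60490 = 99779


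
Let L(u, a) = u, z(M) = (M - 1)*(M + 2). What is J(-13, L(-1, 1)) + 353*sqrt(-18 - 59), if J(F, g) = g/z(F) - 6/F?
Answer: 911/2002 + 353*I*sqrt(77) ≈ 0.45504 + 3097.6*I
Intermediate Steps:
z(M) = (-1 + M)*(2 + M)
J(F, g) = -6/F + g/(-2 + F + F**2) (J(F, g) = g/(-2 + F + F**2) - 6/F = -6/F + g/(-2 + F + F**2))
J(-13, L(-1, 1)) + 353*sqrt(-18 - 59) = (-6/(-13) - 1/(-2 - 13 + (-13)**2)) + 353*sqrt(-18 - 59) = (-6*(-1/13) - 1/(-2 - 13 + 169)) + 353*sqrt(-77) = (6/13 - 1/154) + 353*(I*sqrt(77)) = (6/13 - 1*1/154) + 353*I*sqrt(77) = (6/13 - 1/154) + 353*I*sqrt(77) = 911/2002 + 353*I*sqrt(77)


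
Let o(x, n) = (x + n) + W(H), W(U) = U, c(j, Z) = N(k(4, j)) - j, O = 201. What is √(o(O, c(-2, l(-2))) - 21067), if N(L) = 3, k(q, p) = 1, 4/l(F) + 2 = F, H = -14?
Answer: 5*I*√835 ≈ 144.48*I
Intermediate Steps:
l(F) = 4/(-2 + F)
c(j, Z) = 3 - j
o(x, n) = -14 + n + x (o(x, n) = (x + n) - 14 = (n + x) - 14 = -14 + n + x)
√(o(O, c(-2, l(-2))) - 21067) = √((-14 + (3 - 1*(-2)) + 201) - 21067) = √((-14 + (3 + 2) + 201) - 21067) = √((-14 + 5 + 201) - 21067) = √(192 - 21067) = √(-20875) = 5*I*√835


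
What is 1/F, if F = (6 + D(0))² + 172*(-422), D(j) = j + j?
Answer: -1/72548 ≈ -1.3784e-5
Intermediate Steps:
D(j) = 2*j
F = -72548 (F = (6 + 2*0)² + 172*(-422) = (6 + 0)² - 72584 = 6² - 72584 = 36 - 72584 = -72548)
1/F = 1/(-72548) = -1/72548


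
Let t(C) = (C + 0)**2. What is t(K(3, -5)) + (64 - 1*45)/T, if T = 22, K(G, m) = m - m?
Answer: 19/22 ≈ 0.86364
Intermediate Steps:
K(G, m) = 0
t(C) = C**2
t(K(3, -5)) + (64 - 1*45)/T = 0**2 + (64 - 1*45)/22 = 0 + (64 - 45)/22 = 0 + (1/22)*19 = 0 + 19/22 = 19/22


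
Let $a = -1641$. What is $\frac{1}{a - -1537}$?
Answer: $- \frac{1}{104} \approx -0.0096154$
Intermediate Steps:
$\frac{1}{a - -1537} = \frac{1}{-1641 - -1537} = \frac{1}{-1641 + 1537} = \frac{1}{-104} = - \frac{1}{104}$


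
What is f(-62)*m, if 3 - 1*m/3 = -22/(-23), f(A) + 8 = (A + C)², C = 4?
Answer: 473196/23 ≈ 20574.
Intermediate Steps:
f(A) = -8 + (4 + A)² (f(A) = -8 + (A + 4)² = -8 + (4 + A)²)
m = 141/23 (m = 9 - (-66)/(-23) = 9 - (-66)*(-1)/23 = 9 - 3*22/23 = 9 - 66/23 = 141/23 ≈ 6.1304)
f(-62)*m = (-8 + (4 - 62)²)*(141/23) = (-8 + (-58)²)*(141/23) = (-8 + 3364)*(141/23) = 3356*(141/23) = 473196/23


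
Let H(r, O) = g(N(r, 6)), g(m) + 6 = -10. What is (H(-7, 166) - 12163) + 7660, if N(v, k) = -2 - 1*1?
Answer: -4519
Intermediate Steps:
N(v, k) = -3 (N(v, k) = -2 - 1 = -3)
g(m) = -16 (g(m) = -6 - 10 = -16)
H(r, O) = -16
(H(-7, 166) - 12163) + 7660 = (-16 - 12163) + 7660 = -12179 + 7660 = -4519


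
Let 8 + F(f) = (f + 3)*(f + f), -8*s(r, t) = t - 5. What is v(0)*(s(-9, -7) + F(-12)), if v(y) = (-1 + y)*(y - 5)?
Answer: 2095/2 ≈ 1047.5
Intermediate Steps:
s(r, t) = 5/8 - t/8 (s(r, t) = -(t - 5)/8 = -(-5 + t)/8 = 5/8 - t/8)
v(y) = (-1 + y)*(-5 + y)
F(f) = -8 + 2*f*(3 + f) (F(f) = -8 + (f + 3)*(f + f) = -8 + (3 + f)*(2*f) = -8 + 2*f*(3 + f))
v(0)*(s(-9, -7) + F(-12)) = (5 + 0**2 - 6*0)*((5/8 - 1/8*(-7)) + (-8 + 2*(-12)**2 + 6*(-12))) = (5 + 0 + 0)*((5/8 + 7/8) + (-8 + 2*144 - 72)) = 5*(3/2 + (-8 + 288 - 72)) = 5*(3/2 + 208) = 5*(419/2) = 2095/2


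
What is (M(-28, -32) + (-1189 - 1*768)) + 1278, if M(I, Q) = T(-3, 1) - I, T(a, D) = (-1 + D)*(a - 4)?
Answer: -651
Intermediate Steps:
T(a, D) = (-1 + D)*(-4 + a)
M(I, Q) = -I (M(I, Q) = (4 - 1*(-3) - 4*1 + 1*(-3)) - I = (4 + 3 - 4 - 3) - I = 0 - I = -I)
(M(-28, -32) + (-1189 - 1*768)) + 1278 = (-1*(-28) + (-1189 - 1*768)) + 1278 = (28 + (-1189 - 768)) + 1278 = (28 - 1957) + 1278 = -1929 + 1278 = -651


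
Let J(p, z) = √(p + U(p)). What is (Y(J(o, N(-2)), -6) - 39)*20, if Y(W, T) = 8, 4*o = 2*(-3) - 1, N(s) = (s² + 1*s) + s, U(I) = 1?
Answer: -620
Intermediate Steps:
N(s) = s² + 2*s (N(s) = (s² + s) + s = (s + s²) + s = s² + 2*s)
o = -7/4 (o = (2*(-3) - 1)/4 = (-6 - 1)/4 = (¼)*(-7) = -7/4 ≈ -1.7500)
J(p, z) = √(1 + p) (J(p, z) = √(p + 1) = √(1 + p))
(Y(J(o, N(-2)), -6) - 39)*20 = (8 - 39)*20 = -31*20 = -620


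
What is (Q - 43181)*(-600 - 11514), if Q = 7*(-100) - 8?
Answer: 531671346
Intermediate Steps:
Q = -708 (Q = -700 - 8 = -708)
(Q - 43181)*(-600 - 11514) = (-708 - 43181)*(-600 - 11514) = -43889*(-12114) = 531671346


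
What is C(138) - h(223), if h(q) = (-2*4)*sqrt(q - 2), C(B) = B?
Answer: 138 + 8*sqrt(221) ≈ 256.93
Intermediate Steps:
h(q) = -8*sqrt(-2 + q)
C(138) - h(223) = 138 - (-8)*sqrt(-2 + 223) = 138 - (-8)*sqrt(221) = 138 + 8*sqrt(221)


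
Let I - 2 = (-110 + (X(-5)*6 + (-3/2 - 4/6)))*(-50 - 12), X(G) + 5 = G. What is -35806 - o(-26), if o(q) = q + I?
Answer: -139369/3 ≈ -46456.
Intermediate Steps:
X(G) = -5 + G
I = 32029/3 (I = 2 + (-110 + ((-5 - 5)*6 + (-3/2 - 4/6)))*(-50 - 12) = 2 + (-110 + (-10*6 + (-3*½ - 4*⅙)))*(-62) = 2 + (-110 + (-60 + (-3/2 - ⅔)))*(-62) = 2 + (-110 + (-60 - 13/6))*(-62) = 2 + (-110 - 373/6)*(-62) = 2 - 1033/6*(-62) = 2 + 32023/3 = 32029/3 ≈ 10676.)
o(q) = 32029/3 + q (o(q) = q + 32029/3 = 32029/3 + q)
-35806 - o(-26) = -35806 - (32029/3 - 26) = -35806 - 1*31951/3 = -35806 - 31951/3 = -139369/3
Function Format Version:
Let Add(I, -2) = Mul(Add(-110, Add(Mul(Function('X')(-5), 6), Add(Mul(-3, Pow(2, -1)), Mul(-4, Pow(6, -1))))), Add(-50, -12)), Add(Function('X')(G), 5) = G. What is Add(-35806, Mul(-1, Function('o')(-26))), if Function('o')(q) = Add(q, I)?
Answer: Rational(-139369, 3) ≈ -46456.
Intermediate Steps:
Function('X')(G) = Add(-5, G)
I = Rational(32029, 3) (I = Add(2, Mul(Add(-110, Add(Mul(Add(-5, -5), 6), Add(Mul(-3, Pow(2, -1)), Mul(-4, Pow(6, -1))))), Add(-50, -12))) = Add(2, Mul(Add(-110, Add(Mul(-10, 6), Add(Mul(-3, Rational(1, 2)), Mul(-4, Rational(1, 6))))), -62)) = Add(2, Mul(Add(-110, Add(-60, Add(Rational(-3, 2), Rational(-2, 3)))), -62)) = Add(2, Mul(Add(-110, Add(-60, Rational(-13, 6))), -62)) = Add(2, Mul(Add(-110, Rational(-373, 6)), -62)) = Add(2, Mul(Rational(-1033, 6), -62)) = Add(2, Rational(32023, 3)) = Rational(32029, 3) ≈ 10676.)
Function('o')(q) = Add(Rational(32029, 3), q) (Function('o')(q) = Add(q, Rational(32029, 3)) = Add(Rational(32029, 3), q))
Add(-35806, Mul(-1, Function('o')(-26))) = Add(-35806, Mul(-1, Add(Rational(32029, 3), -26))) = Add(-35806, Mul(-1, Rational(31951, 3))) = Add(-35806, Rational(-31951, 3)) = Rational(-139369, 3)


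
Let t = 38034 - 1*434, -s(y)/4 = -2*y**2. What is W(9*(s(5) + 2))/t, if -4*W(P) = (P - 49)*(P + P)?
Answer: -1608021/37600 ≈ -42.767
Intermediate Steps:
s(y) = 8*y**2 (s(y) = -(-8)*y**2 = 8*y**2)
W(P) = -P*(-49 + P)/2 (W(P) = -(P - 49)*(P + P)/4 = -(-49 + P)*2*P/4 = -P*(-49 + P)/2)
t = 37600 (t = 38034 - 434 = 37600)
W(9*(s(5) + 2))/t = ((9*(8*5**2 + 2))*(49 - 9*(8*5**2 + 2))/2)/37600 = ((9*(8*25 + 2))*(49 - 9*(8*25 + 2))/2)*(1/37600) = ((9*(200 + 2))*(49 - 9*(200 + 2))/2)*(1/37600) = ((9*202)*(49 - 9*202)/2)*(1/37600) = ((1/2)*1818*(49 - 1*1818))*(1/37600) = ((1/2)*1818*(49 - 1818))*(1/37600) = ((1/2)*1818*(-1769))*(1/37600) = -1608021*1/37600 = -1608021/37600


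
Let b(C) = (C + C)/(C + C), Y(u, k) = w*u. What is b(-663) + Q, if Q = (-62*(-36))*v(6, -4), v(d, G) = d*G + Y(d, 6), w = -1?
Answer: -66959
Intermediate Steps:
Y(u, k) = -u
v(d, G) = -d + G*d (v(d, G) = d*G - d = G*d - d = -d + G*d)
b(C) = 1 (b(C) = (2*C)/((2*C)) = (2*C)*(1/(2*C)) = 1)
Q = -66960 (Q = (-62*(-36))*(6*(-1 - 4)) = 2232*(6*(-5)) = 2232*(-30) = -66960)
b(-663) + Q = 1 - 66960 = -66959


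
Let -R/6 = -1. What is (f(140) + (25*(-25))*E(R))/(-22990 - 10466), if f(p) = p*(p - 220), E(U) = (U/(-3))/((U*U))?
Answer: 200975/602208 ≈ 0.33373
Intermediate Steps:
R = 6 (R = -6*(-1) = 6)
E(U) = -1/(3*U) (E(U) = (U*(-1/3))/(U**2) = (-U/3)/U**2 = -1/(3*U))
f(p) = p*(-220 + p)
(f(140) + (25*(-25))*E(R))/(-22990 - 10466) = (140*(-220 + 140) + (25*(-25))*(-1/3/6))/(-22990 - 10466) = (140*(-80) - (-625)/(3*6))/(-33456) = (-11200 - 625*(-1/18))*(-1/33456) = (-11200 + 625/18)*(-1/33456) = -200975/18*(-1/33456) = 200975/602208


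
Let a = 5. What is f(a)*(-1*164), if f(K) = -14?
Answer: 2296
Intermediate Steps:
f(a)*(-1*164) = -(-14)*164 = -14*(-164) = 2296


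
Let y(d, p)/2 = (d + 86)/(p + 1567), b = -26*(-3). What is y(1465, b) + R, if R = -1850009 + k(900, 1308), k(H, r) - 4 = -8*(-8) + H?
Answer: -64716369/35 ≈ -1.8490e+6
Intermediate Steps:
k(H, r) = 68 + H (k(H, r) = 4 + (-8*(-8) + H) = 4 + (64 + H) = 68 + H)
b = 78
R = -1849041 (R = -1850009 + (68 + 900) = -1850009 + 968 = -1849041)
y(d, p) = 2*(86 + d)/(1567 + p) (y(d, p) = 2*((d + 86)/(p + 1567)) = 2*((86 + d)/(1567 + p)) = 2*(86 + d)/(1567 + p))
y(1465, b) + R = 2*(86 + 1465)/(1567 + 78) - 1849041 = 2*1551/1645 - 1849041 = 2*(1/1645)*1551 - 1849041 = 66/35 - 1849041 = -64716369/35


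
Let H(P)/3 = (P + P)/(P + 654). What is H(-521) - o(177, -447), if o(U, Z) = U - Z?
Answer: -86118/133 ≈ -647.50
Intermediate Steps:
H(P) = 6*P/(654 + P) (H(P) = 3*((P + P)/(P + 654)) = 3*((2*P)/(654 + P)) = 3*(2*P/(654 + P)) = 6*P/(654 + P))
H(-521) - o(177, -447) = 6*(-521)/(654 - 521) - (177 - 1*(-447)) = 6*(-521)/133 - (177 + 447) = 6*(-521)*(1/133) - 1*624 = -3126/133 - 624 = -86118/133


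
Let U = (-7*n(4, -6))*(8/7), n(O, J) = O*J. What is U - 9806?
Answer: -9614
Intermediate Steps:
n(O, J) = J*O
U = 192 (U = (-(-42)*4)*(8/7) = (-7*(-24))*(8*(⅐)) = 168*(8/7) = 192)
U - 9806 = 192 - 9806 = -9614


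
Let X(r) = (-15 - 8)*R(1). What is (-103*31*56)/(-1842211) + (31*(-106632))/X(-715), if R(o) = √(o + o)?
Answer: 25544/263173 + 1652796*√2/23 ≈ 1.0163e+5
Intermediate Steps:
R(o) = √2*√o (R(o) = √(2*o) = √2*√o)
X(r) = -23*√2 (X(r) = (-15 - 8)*(√2*√1) = -23*√2)
(-103*31*56)/(-1842211) + (31*(-106632))/X(-715) = (-103*31*56)/(-1842211) + (31*(-106632))/((-23*√2)) = -3193*56*(-1/1842211) - (-1652796)*√2/23 = -178808*(-1/1842211) + 1652796*√2/23 = 25544/263173 + 1652796*√2/23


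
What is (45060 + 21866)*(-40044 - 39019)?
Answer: -5291370338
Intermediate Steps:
(45060 + 21866)*(-40044 - 39019) = 66926*(-79063) = -5291370338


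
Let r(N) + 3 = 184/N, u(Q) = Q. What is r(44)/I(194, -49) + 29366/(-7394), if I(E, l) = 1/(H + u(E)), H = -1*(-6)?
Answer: 9450687/40667 ≈ 232.39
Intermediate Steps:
H = 6
r(N) = -3 + 184/N
I(E, l) = 1/(6 + E)
r(44)/I(194, -49) + 29366/(-7394) = (-3 + 184/44)/(1/(6 + 194)) + 29366/(-7394) = (-3 + 184*(1/44))/(1/200) + 29366*(-1/7394) = (-3 + 46/11)/(1/200) - 14683/3697 = (13/11)*200 - 14683/3697 = 2600/11 - 14683/3697 = 9450687/40667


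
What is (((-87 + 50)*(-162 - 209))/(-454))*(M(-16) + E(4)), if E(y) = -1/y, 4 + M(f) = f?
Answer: 1111887/1816 ≈ 612.27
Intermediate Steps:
M(f) = -4 + f
(((-87 + 50)*(-162 - 209))/(-454))*(M(-16) + E(4)) = (((-87 + 50)*(-162 - 209))/(-454))*((-4 - 16) - 1/4) = (-37*(-371)*(-1/454))*(-20 - 1*1/4) = (13727*(-1/454))*(-20 - 1/4) = -13727/454*(-81/4) = 1111887/1816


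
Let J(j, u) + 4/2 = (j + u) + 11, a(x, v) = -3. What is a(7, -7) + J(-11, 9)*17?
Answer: 116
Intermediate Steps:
J(j, u) = 9 + j + u (J(j, u) = -2 + ((j + u) + 11) = -2 + (11 + j + u) = 9 + j + u)
a(7, -7) + J(-11, 9)*17 = -3 + (9 - 11 + 9)*17 = -3 + 7*17 = -3 + 119 = 116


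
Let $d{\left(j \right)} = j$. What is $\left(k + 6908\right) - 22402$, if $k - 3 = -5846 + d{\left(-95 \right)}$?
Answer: $-21432$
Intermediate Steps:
$k = -5938$ ($k = 3 - 5941 = -5938$)
$\left(k + 6908\right) - 22402 = \left(-5938 + 6908\right) - 22402 = 970 - 22402 = -21432$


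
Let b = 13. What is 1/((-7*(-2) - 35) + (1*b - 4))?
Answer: -1/12 ≈ -0.083333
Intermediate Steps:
1/((-7*(-2) - 35) + (1*b - 4)) = 1/((-7*(-2) - 35) + (1*13 - 4)) = 1/((14 - 35) + (13 - 4)) = 1/(-21 + 9) = 1/(-12) = -1/12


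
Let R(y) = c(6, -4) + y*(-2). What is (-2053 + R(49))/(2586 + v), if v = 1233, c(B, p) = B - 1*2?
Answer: -113/201 ≈ -0.56219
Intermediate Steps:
c(B, p) = -2 + B (c(B, p) = B - 2 = -2 + B)
R(y) = 4 - 2*y (R(y) = (-2 + 6) + y*(-2) = 4 - 2*y)
(-2053 + R(49))/(2586 + v) = (-2053 + (4 - 2*49))/(2586 + 1233) = (-2053 + (4 - 98))/3819 = (-2053 - 94)*(1/3819) = -2147*1/3819 = -113/201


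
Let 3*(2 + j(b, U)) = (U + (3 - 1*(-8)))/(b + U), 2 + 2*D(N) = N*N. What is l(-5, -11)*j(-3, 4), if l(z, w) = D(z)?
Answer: 69/2 ≈ 34.500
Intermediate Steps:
D(N) = -1 + N²/2 (D(N) = -1 + (N*N)/2 = -1 + N²/2)
j(b, U) = -2 + (11 + U)/(3*(U + b)) (j(b, U) = -2 + ((U + (3 - 1*(-8)))/(b + U))/3 = -2 + ((U + (3 + 8))/(U + b))/3 = -2 + ((U + 11)/(U + b))/3 = -2 + ((11 + U)/(U + b))/3 = -2 + (11 + U)/(3*(U + b)))
l(z, w) = -1 + z²/2
l(-5, -11)*j(-3, 4) = (-1 + (½)*(-5)²)*((11 - 6*(-3) - 5*4)/(3*(4 - 3))) = (-1 + (½)*25)*((⅓)*(11 + 18 - 20)/1) = (-1 + 25/2)*((⅓)*1*9) = (23/2)*3 = 69/2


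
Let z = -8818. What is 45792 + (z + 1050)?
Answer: 38024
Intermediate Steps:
45792 + (z + 1050) = 45792 + (-8818 + 1050) = 45792 - 7768 = 38024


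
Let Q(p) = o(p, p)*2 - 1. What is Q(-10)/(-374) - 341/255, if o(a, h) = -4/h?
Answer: -7499/5610 ≈ -1.3367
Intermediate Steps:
Q(p) = -1 - 8/p (Q(p) = -4/p*2 - 1 = -8/p - 1 = -1 - 8/p)
Q(-10)/(-374) - 341/255 = ((-8 - 1*(-10))/(-10))/(-374) - 341/255 = -(-8 + 10)/10*(-1/374) - 341*1/255 = -⅒*2*(-1/374) - 341/255 = -⅕*(-1/374) - 341/255 = 1/1870 - 341/255 = -7499/5610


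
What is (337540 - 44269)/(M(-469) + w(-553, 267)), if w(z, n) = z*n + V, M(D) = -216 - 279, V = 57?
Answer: -97757/49363 ≈ -1.9804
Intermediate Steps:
M(D) = -495
w(z, n) = 57 + n*z (w(z, n) = z*n + 57 = n*z + 57 = 57 + n*z)
(337540 - 44269)/(M(-469) + w(-553, 267)) = (337540 - 44269)/(-495 + (57 + 267*(-553))) = 293271/(-495 + (57 - 147651)) = 293271/(-495 - 147594) = 293271/(-148089) = 293271*(-1/148089) = -97757/49363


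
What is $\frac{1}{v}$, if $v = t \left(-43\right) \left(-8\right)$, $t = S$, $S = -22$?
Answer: $- \frac{1}{7568} \approx -0.00013214$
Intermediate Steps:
$t = -22$
$v = -7568$ ($v = \left(-22\right) \left(-43\right) \left(-8\right) = 946 \left(-8\right) = -7568$)
$\frac{1}{v} = \frac{1}{-7568} = - \frac{1}{7568}$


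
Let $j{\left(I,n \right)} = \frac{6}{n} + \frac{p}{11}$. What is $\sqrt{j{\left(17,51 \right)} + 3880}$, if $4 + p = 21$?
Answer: $\frac{\sqrt{135737877}}{187} \approx 62.303$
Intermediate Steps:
$p = 17$ ($p = -4 + 21 = 17$)
$j{\left(I,n \right)} = \frac{17}{11} + \frac{6}{n}$ ($j{\left(I,n \right)} = \frac{6}{n} + \frac{17}{11} = \frac{17}{11} + \frac{6}{n}$)
$\sqrt{j{\left(17,51 \right)} + 3880} = \sqrt{\left(\frac{17}{11} + \frac{6}{51}\right) + 3880} = \sqrt{\left(\frac{17}{11} + 6 \cdot \frac{1}{51}\right) + 3880} = \sqrt{\left(\frac{17}{11} + \frac{2}{17}\right) + 3880} = \sqrt{\frac{311}{187} + 3880} = \sqrt{\frac{725871}{187}} = \frac{\sqrt{135737877}}{187}$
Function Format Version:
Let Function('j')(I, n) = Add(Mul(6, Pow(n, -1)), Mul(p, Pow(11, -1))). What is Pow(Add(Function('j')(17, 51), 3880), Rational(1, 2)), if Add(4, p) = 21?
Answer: Mul(Rational(1, 187), Pow(135737877, Rational(1, 2))) ≈ 62.303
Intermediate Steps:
p = 17 (p = Add(-4, 21) = 17)
Function('j')(I, n) = Add(Rational(17, 11), Mul(6, Pow(n, -1))) (Function('j')(I, n) = Add(Mul(6, Pow(n, -1)), Mul(17, Pow(11, -1))) = Add(Mul(6, Pow(n, -1)), Mul(17, Rational(1, 11))) = Add(Mul(6, Pow(n, -1)), Rational(17, 11)) = Add(Rational(17, 11), Mul(6, Pow(n, -1))))
Pow(Add(Function('j')(17, 51), 3880), Rational(1, 2)) = Pow(Add(Add(Rational(17, 11), Mul(6, Pow(51, -1))), 3880), Rational(1, 2)) = Pow(Add(Add(Rational(17, 11), Mul(6, Rational(1, 51))), 3880), Rational(1, 2)) = Pow(Add(Add(Rational(17, 11), Rational(2, 17)), 3880), Rational(1, 2)) = Pow(Add(Rational(311, 187), 3880), Rational(1, 2)) = Pow(Rational(725871, 187), Rational(1, 2)) = Mul(Rational(1, 187), Pow(135737877, Rational(1, 2)))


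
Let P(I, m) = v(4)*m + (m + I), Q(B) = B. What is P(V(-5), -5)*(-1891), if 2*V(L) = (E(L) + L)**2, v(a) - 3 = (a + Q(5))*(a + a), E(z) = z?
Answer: 624030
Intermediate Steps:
v(a) = 3 + 2*a*(5 + a) (v(a) = 3 + (a + 5)*(a + a) = 3 + (5 + a)*(2*a) = 3 + 2*a*(5 + a))
V(L) = 2*L**2 (V(L) = (L + L)**2/2 = (2*L)**2/2 = (4*L**2)/2 = 2*L**2)
P(I, m) = I + 76*m (P(I, m) = (3 + 2*4**2 + 10*4)*m + (m + I) = (3 + 2*16 + 40)*m + (I + m) = (3 + 32 + 40)*m + (I + m) = 75*m + (I + m) = I + 76*m)
P(V(-5), -5)*(-1891) = (2*(-5)**2 + 76*(-5))*(-1891) = (2*25 - 380)*(-1891) = (50 - 380)*(-1891) = -330*(-1891) = 624030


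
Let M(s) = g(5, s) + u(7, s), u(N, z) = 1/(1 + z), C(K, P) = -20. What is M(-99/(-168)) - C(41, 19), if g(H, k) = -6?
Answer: 1302/89 ≈ 14.629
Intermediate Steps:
M(s) = -6 + 1/(1 + s)
M(-99/(-168)) - C(41, 19) = (-5 - (-594)/(-168))/(1 - 99/(-168)) - 1*(-20) = (-5 - (-594)*(-1)/168)/(1 - 99*(-1/168)) + 20 = (-5 - 6*33/56)/(1 + 33/56) + 20 = (-5 - 99/28)/(89/56) + 20 = (56/89)*(-239/28) + 20 = -478/89 + 20 = 1302/89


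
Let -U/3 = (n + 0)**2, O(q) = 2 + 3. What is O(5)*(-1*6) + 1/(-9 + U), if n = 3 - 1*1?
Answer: -631/21 ≈ -30.048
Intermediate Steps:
n = 2 (n = 3 - 1 = 2)
O(q) = 5
U = -12 (U = -3*(2 + 0)**2 = -3*2**2 = -3*4 = -12)
O(5)*(-1*6) + 1/(-9 + U) = 5*(-1*6) + 1/(-9 - 12) = 5*(-6) + 1/(-21) = -30 - 1/21 = -631/21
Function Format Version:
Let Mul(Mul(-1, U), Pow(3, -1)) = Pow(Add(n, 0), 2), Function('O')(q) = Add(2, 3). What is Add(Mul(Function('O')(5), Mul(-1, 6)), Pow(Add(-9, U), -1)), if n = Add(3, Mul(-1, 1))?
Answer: Rational(-631, 21) ≈ -30.048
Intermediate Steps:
n = 2 (n = Add(3, -1) = 2)
Function('O')(q) = 5
U = -12 (U = Mul(-3, Pow(Add(2, 0), 2)) = Mul(-3, Pow(2, 2)) = Mul(-3, 4) = -12)
Add(Mul(Function('O')(5), Mul(-1, 6)), Pow(Add(-9, U), -1)) = Add(Mul(5, Mul(-1, 6)), Pow(Add(-9, -12), -1)) = Add(Mul(5, -6), Pow(-21, -1)) = Add(-30, Rational(-1, 21)) = Rational(-631, 21)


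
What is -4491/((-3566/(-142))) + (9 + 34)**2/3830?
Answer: -1217940863/6828890 ≈ -178.35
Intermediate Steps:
-4491/((-3566/(-142))) + (9 + 34)**2/3830 = -4491/((-3566*(-1/142))) + 43**2*(1/3830) = -4491/1783/71 + 1849*(1/3830) = -4491*71/1783 + 1849/3830 = -318861/1783 + 1849/3830 = -1217940863/6828890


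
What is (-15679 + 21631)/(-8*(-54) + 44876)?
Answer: 1488/11327 ≈ 0.13137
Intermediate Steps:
(-15679 + 21631)/(-8*(-54) + 44876) = 5952/(432 + 44876) = 5952/45308 = 5952*(1/45308) = 1488/11327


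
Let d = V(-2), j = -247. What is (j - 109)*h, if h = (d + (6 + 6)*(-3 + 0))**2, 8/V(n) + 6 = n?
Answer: -487364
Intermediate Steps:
V(n) = 8/(-6 + n)
d = -1 (d = 8/(-6 - 2) = 8/(-8) = 8*(-1/8) = -1)
h = 1369 (h = (-1 + (6 + 6)*(-3 + 0))**2 = (-1 + 12*(-3))**2 = (-1 - 36)**2 = (-37)**2 = 1369)
(j - 109)*h = (-247 - 109)*1369 = -356*1369 = -487364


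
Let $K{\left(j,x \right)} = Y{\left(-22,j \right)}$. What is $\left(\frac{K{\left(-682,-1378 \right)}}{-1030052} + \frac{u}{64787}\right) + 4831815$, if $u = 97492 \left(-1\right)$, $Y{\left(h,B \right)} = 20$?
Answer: $\frac{80611534987885434}{16683494731} \approx 4.8318 \cdot 10^{6}$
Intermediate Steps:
$K{\left(j,x \right)} = 20$
$u = -97492$
$\left(\frac{K{\left(-682,-1378 \right)}}{-1030052} + \frac{u}{64787}\right) + 4831815 = \left(\frac{20}{-1030052} - \frac{97492}{64787}\right) + 4831815 = \left(20 \left(- \frac{1}{1030052}\right) - \frac{97492}{64787}\right) + 4831815 = \left(- \frac{5}{257513} - \frac{97492}{64787}\right) + 4831815 = - \frac{25105781331}{16683494731} + 4831815 = \frac{80611534987885434}{16683494731}$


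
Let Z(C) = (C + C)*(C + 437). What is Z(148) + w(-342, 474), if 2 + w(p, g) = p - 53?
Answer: 172763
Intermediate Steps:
Z(C) = 2*C*(437 + C) (Z(C) = (2*C)*(437 + C) = 2*C*(437 + C))
w(p, g) = -55 + p (w(p, g) = -2 + (p - 53) = -2 + (-53 + p) = -55 + p)
Z(148) + w(-342, 474) = 2*148*(437 + 148) + (-55 - 342) = 2*148*585 - 397 = 173160 - 397 = 172763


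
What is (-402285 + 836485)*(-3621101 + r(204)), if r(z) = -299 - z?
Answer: -1572500456800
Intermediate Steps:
(-402285 + 836485)*(-3621101 + r(204)) = (-402285 + 836485)*(-3621101 + (-299 - 1*204)) = 434200*(-3621101 + (-299 - 204)) = 434200*(-3621101 - 503) = 434200*(-3621604) = -1572500456800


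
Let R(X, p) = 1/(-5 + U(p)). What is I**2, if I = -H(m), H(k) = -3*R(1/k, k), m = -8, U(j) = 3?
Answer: 9/4 ≈ 2.2500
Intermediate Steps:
R(X, p) = -1/2 (R(X, p) = 1/(-5 + 3) = 1/(-2) = -1/2)
H(k) = 3/2 (H(k) = -3*(-1/2) = 3/2)
I = -3/2 (I = -1*3/2 = -3/2 ≈ -1.5000)
I**2 = (-3/2)**2 = 9/4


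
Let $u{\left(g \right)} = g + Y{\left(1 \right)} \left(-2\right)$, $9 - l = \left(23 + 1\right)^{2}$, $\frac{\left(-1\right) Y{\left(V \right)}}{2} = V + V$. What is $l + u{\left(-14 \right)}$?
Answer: $-573$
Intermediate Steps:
$Y{\left(V \right)} = - 4 V$ ($Y{\left(V \right)} = - 2 \left(V + V\right) = - 2 \cdot 2 V = - 4 V$)
$l = -567$ ($l = 9 - \left(23 + 1\right)^{2} = 9 - 24^{2} = 9 - 576 = -567$)
$u{\left(g \right)} = 8 + g$ ($u{\left(g \right)} = g + \left(-4\right) 1 \left(-2\right) = g - -8 = g + 8 = 8 + g$)
$l + u{\left(-14 \right)} = -567 + \left(8 - 14\right) = -567 - 6 = -573$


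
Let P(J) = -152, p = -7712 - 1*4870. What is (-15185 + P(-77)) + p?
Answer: -27919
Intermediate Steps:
p = -12582 (p = -7712 - 4870 = -12582)
(-15185 + P(-77)) + p = (-15185 - 152) - 12582 = -15337 - 12582 = -27919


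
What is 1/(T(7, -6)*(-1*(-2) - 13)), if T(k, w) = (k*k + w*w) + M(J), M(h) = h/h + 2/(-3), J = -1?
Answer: -3/2816 ≈ -0.0010653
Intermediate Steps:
M(h) = ⅓ (M(h) = 1 + 2*(-⅓) = 1 - ⅔ = ⅓)
T(k, w) = ⅓ + k² + w² (T(k, w) = (k*k + w*w) + ⅓ = (k² + w²) + ⅓ = ⅓ + k² + w²)
1/(T(7, -6)*(-1*(-2) - 13)) = 1/((⅓ + 7² + (-6)²)*(-1*(-2) - 13)) = 1/((⅓ + 49 + 36)*(2 - 13)) = 1/((256/3)*(-11)) = 1/(-2816/3) = -3/2816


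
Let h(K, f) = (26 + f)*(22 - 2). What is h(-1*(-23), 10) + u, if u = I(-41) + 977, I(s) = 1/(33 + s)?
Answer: 13575/8 ≈ 1696.9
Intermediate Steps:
h(K, f) = 520 + 20*f (h(K, f) = (26 + f)*20 = 520 + 20*f)
u = 7815/8 (u = 1/(33 - 41) + 977 = 1/(-8) + 977 = -⅛ + 977 = 7815/8 ≈ 976.88)
h(-1*(-23), 10) + u = (520 + 20*10) + 7815/8 = (520 + 200) + 7815/8 = 720 + 7815/8 = 13575/8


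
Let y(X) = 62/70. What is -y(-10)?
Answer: -31/35 ≈ -0.88571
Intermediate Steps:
y(X) = 31/35 (y(X) = 62*(1/70) = 31/35)
-y(-10) = -1*31/35 = -31/35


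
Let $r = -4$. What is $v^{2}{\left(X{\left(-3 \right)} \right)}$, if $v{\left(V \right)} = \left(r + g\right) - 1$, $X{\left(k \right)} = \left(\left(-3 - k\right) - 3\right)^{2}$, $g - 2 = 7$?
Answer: $16$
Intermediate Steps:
$g = 9$ ($g = 2 + 7 = 9$)
$X{\left(k \right)} = \left(-6 - k\right)^{2}$
$v{\left(V \right)} = 4$ ($v{\left(V \right)} = \left(-4 + 9\right) - 1 = 5 - 1 = 4$)
$v^{2}{\left(X{\left(-3 \right)} \right)} = 4^{2} = 16$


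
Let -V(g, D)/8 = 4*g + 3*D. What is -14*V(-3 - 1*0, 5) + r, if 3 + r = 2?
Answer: 335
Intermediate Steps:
r = -1 (r = -3 + 2 = -1)
V(g, D) = -32*g - 24*D (V(g, D) = -8*(4*g + 3*D) = -8*(3*D + 4*g) = -32*g - 24*D)
-14*V(-3 - 1*0, 5) + r = -14*(-32*(-3 - 1*0) - 24*5) - 1 = -14*(-32*(-3 + 0) - 120) - 1 = -14*(-32*(-3) - 120) - 1 = -14*(96 - 120) - 1 = -14*(-24) - 1 = 336 - 1 = 335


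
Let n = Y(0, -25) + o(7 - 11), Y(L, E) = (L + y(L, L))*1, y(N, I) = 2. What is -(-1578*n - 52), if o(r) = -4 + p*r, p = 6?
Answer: -40976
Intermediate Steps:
o(r) = -4 + 6*r
Y(L, E) = 2 + L (Y(L, E) = (L + 2)*1 = (2 + L)*1 = 2 + L)
n = -26 (n = (2 + 0) + (-4 + 6*(7 - 11)) = 2 + (-4 + 6*(-4)) = 2 + (-4 - 24) = 2 - 28 = -26)
-(-1578*n - 52) = -(-1578*(-26) - 52) = -(41028 - 52) = -1*40976 = -40976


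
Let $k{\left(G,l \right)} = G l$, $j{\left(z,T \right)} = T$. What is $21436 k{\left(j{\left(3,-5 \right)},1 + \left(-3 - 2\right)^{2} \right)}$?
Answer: $-2786680$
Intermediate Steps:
$21436 k{\left(j{\left(3,-5 \right)},1 + \left(-3 - 2\right)^{2} \right)} = 21436 \left(- 5 \left(1 + \left(-3 - 2\right)^{2}\right)\right) = 21436 \left(- 5 \left(1 + \left(-5\right)^{2}\right)\right) = 21436 \left(- 5 \left(1 + 25\right)\right) = 21436 \left(\left(-5\right) 26\right) = 21436 \left(-130\right) = -2786680$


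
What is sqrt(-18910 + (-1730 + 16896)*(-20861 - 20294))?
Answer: 2*I*sqrt(156043910) ≈ 24984.0*I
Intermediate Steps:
sqrt(-18910 + (-1730 + 16896)*(-20861 - 20294)) = sqrt(-18910 + 15166*(-41155)) = sqrt(-18910 - 624156730) = sqrt(-624175640) = 2*I*sqrt(156043910)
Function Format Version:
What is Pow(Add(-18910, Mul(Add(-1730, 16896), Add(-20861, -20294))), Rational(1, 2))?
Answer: Mul(2, I, Pow(156043910, Rational(1, 2))) ≈ Mul(24984., I)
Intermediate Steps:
Pow(Add(-18910, Mul(Add(-1730, 16896), Add(-20861, -20294))), Rational(1, 2)) = Pow(Add(-18910, Mul(15166, -41155)), Rational(1, 2)) = Pow(Add(-18910, -624156730), Rational(1, 2)) = Pow(-624175640, Rational(1, 2)) = Mul(2, I, Pow(156043910, Rational(1, 2)))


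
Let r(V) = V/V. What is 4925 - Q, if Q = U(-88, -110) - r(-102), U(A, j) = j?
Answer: 5036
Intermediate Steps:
r(V) = 1
Q = -111 (Q = -110 - 1*1 = -110 - 1 = -111)
4925 - Q = 4925 - 1*(-111) = 4925 + 111 = 5036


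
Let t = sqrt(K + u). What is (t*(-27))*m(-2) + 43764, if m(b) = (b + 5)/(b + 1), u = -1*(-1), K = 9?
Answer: 43764 + 81*sqrt(10) ≈ 44020.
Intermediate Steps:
u = 1
m(b) = (5 + b)/(1 + b)
t = sqrt(10) (t = sqrt(9 + 1) = sqrt(10) ≈ 3.1623)
(t*(-27))*m(-2) + 43764 = (sqrt(10)*(-27))*((5 - 2)/(1 - 2)) + 43764 = (-27*sqrt(10))*(3/(-1)) + 43764 = (-27*sqrt(10))*(-1*3) + 43764 = -27*sqrt(10)*(-3) + 43764 = 81*sqrt(10) + 43764 = 43764 + 81*sqrt(10)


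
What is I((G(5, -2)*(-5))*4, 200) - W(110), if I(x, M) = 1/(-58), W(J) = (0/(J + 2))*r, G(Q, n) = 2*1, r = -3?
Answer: -1/58 ≈ -0.017241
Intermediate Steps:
G(Q, n) = 2
W(J) = 0 (W(J) = (0/(J + 2))*(-3) = (0/(2 + J))*(-3) = 0*(-3) = 0)
I(x, M) = -1/58
I((G(5, -2)*(-5))*4, 200) - W(110) = -1/58 - 1*0 = -1/58 + 0 = -1/58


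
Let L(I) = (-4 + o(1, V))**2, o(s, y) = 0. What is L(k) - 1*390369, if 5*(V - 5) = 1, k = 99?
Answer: -390353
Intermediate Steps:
V = 26/5 (V = 5 + (1/5)*1 = 5 + 1/5 = 26/5 ≈ 5.2000)
L(I) = 16 (L(I) = (-4 + 0)**2 = (-4)**2 = 16)
L(k) - 1*390369 = 16 - 1*390369 = 16 - 390369 = -390353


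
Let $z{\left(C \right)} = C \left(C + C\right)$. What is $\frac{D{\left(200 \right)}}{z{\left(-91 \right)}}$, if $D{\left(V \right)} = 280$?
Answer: $\frac{20}{1183} \approx 0.016906$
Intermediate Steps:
$z{\left(C \right)} = 2 C^{2}$ ($z{\left(C \right)} = C 2 C = 2 C^{2}$)
$\frac{D{\left(200 \right)}}{z{\left(-91 \right)}} = \frac{280}{2 \left(-91\right)^{2}} = \frac{280}{2 \cdot 8281} = \frac{280}{16562} = 280 \cdot \frac{1}{16562} = \frac{20}{1183}$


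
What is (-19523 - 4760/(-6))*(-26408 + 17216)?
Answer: 172163096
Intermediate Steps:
(-19523 - 4760/(-6))*(-26408 + 17216) = (-19523 - 4760*(-1)/6)*(-9192) = (-19523 - 40*(-119/6))*(-9192) = (-19523 + 2380/3)*(-9192) = -56189/3*(-9192) = 172163096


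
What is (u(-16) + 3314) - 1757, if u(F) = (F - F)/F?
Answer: 1557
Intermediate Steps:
u(F) = 0 (u(F) = 0/F = 0)
(u(-16) + 3314) - 1757 = (0 + 3314) - 1757 = 3314 - 1757 = 1557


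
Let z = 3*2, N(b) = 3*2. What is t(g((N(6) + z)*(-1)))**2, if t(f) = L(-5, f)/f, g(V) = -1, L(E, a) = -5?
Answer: 25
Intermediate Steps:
N(b) = 6
z = 6
t(f) = -5/f
t(g((N(6) + z)*(-1)))**2 = (-5/(-1))**2 = (-5*(-1))**2 = 5**2 = 25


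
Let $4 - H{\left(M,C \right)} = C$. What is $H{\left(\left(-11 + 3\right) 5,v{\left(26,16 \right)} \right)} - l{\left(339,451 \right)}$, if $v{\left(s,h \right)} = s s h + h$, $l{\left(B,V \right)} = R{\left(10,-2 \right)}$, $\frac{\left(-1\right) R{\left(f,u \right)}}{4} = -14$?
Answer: $-10884$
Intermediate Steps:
$R{\left(f,u \right)} = 56$ ($R{\left(f,u \right)} = \left(-4\right) \left(-14\right) = 56$)
$l{\left(B,V \right)} = 56$
$v{\left(s,h \right)} = h + h s^{2}$ ($v{\left(s,h \right)} = s^{2} h + h = h s^{2} + h = h + h s^{2}$)
$H{\left(M,C \right)} = 4 - C$
$H{\left(\left(-11 + 3\right) 5,v{\left(26,16 \right)} \right)} - l{\left(339,451 \right)} = \left(4 - 16 \left(1 + 26^{2}\right)\right) - 56 = \left(4 - 16 \left(1 + 676\right)\right) - 56 = \left(4 - 16 \cdot 677\right) - 56 = \left(4 - 10832\right) - 56 = -10828 - 56 = -10884$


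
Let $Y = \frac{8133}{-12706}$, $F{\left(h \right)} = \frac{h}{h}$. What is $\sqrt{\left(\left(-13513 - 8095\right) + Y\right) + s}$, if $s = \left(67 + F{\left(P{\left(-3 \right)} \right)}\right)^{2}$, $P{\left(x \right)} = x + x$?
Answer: $\frac{61 i \sqrt{736909882}}{12706} \approx 130.33 i$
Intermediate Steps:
$P{\left(x \right)} = 2 x$
$F{\left(h \right)} = 1$
$Y = - \frac{8133}{12706}$ ($Y = 8133 \left(- \frac{1}{12706}\right) = - \frac{8133}{12706} \approx -0.64009$)
$s = 4624$ ($s = \left(67 + 1\right)^{2} = 68^{2} = 4624$)
$\sqrt{\left(\left(-13513 - 8095\right) + Y\right) + s} = \sqrt{\left(\left(-13513 - 8095\right) - \frac{8133}{12706}\right) + 4624} = \sqrt{\left(-21608 - \frac{8133}{12706}\right) + 4624} = \sqrt{- \frac{274559381}{12706} + 4624} = \sqrt{- \frac{215806837}{12706}} = \frac{61 i \sqrt{736909882}}{12706}$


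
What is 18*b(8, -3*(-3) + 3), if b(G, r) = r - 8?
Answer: 72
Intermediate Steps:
b(G, r) = -8 + r
18*b(8, -3*(-3) + 3) = 18*(-8 + (-3*(-3) + 3)) = 18*(-8 + (9 + 3)) = 18*(-8 + 12) = 18*4 = 72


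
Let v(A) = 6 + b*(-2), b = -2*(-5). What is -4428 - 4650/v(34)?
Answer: -28671/7 ≈ -4095.9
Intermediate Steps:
b = 10
v(A) = -14 (v(A) = 6 + 10*(-2) = 6 - 20 = -14)
-4428 - 4650/v(34) = -4428 - 4650/(-14) = -4428 - 4650*(-1)/14 = -4428 - 1*(-2325/7) = -4428 + 2325/7 = -28671/7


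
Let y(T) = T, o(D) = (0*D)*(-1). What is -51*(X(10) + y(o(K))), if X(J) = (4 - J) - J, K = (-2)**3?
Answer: 816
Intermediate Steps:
K = -8
o(D) = 0 (o(D) = 0*(-1) = 0)
X(J) = 4 - 2*J
-51*(X(10) + y(o(K))) = -51*((4 - 2*10) + 0) = -51*((4 - 20) + 0) = -51*(-16 + 0) = -51*(-16) = 816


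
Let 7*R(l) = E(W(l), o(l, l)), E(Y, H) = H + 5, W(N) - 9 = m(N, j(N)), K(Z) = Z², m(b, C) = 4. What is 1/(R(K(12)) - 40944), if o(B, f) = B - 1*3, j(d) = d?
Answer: -7/286462 ≈ -2.4436e-5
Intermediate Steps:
o(B, f) = -3 + B (o(B, f) = B - 3 = -3 + B)
W(N) = 13 (W(N) = 9 + 4 = 13)
E(Y, H) = 5 + H
R(l) = 2/7 + l/7 (R(l) = (5 + (-3 + l))/7 = (2 + l)/7 = 2/7 + l/7)
1/(R(K(12)) - 40944) = 1/((2/7 + (⅐)*12²) - 40944) = 1/((2/7 + (⅐)*144) - 40944) = 1/((2/7 + 144/7) - 40944) = 1/(146/7 - 40944) = 1/(-286462/7) = -7/286462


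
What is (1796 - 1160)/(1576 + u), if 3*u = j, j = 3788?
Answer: 477/2129 ≈ 0.22405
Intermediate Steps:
u = 3788/3 (u = (⅓)*3788 = 3788/3 ≈ 1262.7)
(1796 - 1160)/(1576 + u) = (1796 - 1160)/(1576 + 3788/3) = 636/(8516/3) = 636*(3/8516) = 477/2129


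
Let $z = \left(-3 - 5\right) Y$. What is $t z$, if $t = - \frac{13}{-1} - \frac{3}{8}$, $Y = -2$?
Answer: $202$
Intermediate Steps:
$t = \frac{101}{8}$ ($t = \left(-13\right) \left(-1\right) - \frac{3}{8} = 13 - \frac{3}{8} = \frac{101}{8} \approx 12.625$)
$z = 16$ ($z = \left(-3 - 5\right) \left(-2\right) = \left(-8\right) \left(-2\right) = 16$)
$t z = \frac{101}{8} \cdot 16 = 202$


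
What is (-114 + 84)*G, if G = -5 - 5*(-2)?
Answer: -150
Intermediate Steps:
G = 5 (G = -5 + 10 = 5)
(-114 + 84)*G = (-114 + 84)*5 = -30*5 = -150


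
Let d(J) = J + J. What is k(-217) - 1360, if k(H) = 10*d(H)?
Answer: -5700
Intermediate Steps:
d(J) = 2*J
k(H) = 20*H (k(H) = 10*(2*H) = 20*H)
k(-217) - 1360 = 20*(-217) - 1360 = -4340 - 1360 = -5700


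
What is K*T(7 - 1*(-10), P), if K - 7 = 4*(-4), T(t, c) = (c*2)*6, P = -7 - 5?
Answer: 1296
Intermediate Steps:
P = -12
T(t, c) = 12*c (T(t, c) = (2*c)*6 = 12*c)
K = -9 (K = 7 + 4*(-4) = 7 - 16 = -9)
K*T(7 - 1*(-10), P) = -108*(-12) = -9*(-144) = 1296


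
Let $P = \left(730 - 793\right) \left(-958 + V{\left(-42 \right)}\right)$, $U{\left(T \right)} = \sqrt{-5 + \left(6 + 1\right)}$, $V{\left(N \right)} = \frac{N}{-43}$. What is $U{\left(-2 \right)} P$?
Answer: $\frac{2592576 \sqrt{2}}{43} \approx 85266.0$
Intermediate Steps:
$V{\left(N \right)} = - \frac{N}{43}$ ($V{\left(N \right)} = N \left(- \frac{1}{43}\right) = - \frac{N}{43}$)
$U{\left(T \right)} = \sqrt{2}$ ($U{\left(T \right)} = \sqrt{-5 + 7} = \sqrt{2}$)
$P = \frac{2592576}{43}$ ($P = \left(730 - 793\right) \left(-958 - - \frac{42}{43}\right) = - 63 \left(-958 + \frac{42}{43}\right) = \left(-63\right) \left(- \frac{41152}{43}\right) = \frac{2592576}{43} \approx 60292.0$)
$U{\left(-2 \right)} P = \sqrt{2} \cdot \frac{2592576}{43} = \frac{2592576 \sqrt{2}}{43}$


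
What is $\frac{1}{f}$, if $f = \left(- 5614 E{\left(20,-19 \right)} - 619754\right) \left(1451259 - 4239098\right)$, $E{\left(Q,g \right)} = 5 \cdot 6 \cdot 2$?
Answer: $\frac{1}{2666830060366} \approx 3.7498 \cdot 10^{-13}$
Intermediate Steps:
$E{\left(Q,g \right)} = 60$ ($E{\left(Q,g \right)} = 30 \cdot 2 = 60$)
$f = 2666830060366$ ($f = \left(\left(-5614\right) 60 - 619754\right) \left(1451259 - 4239098\right) = \left(-336840 - 619754\right) \left(-2787839\right) = \left(-956594\right) \left(-2787839\right) = 2666830060366$)
$\frac{1}{f} = \frac{1}{2666830060366}$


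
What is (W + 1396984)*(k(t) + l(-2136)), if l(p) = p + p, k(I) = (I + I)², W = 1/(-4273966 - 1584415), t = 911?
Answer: 27133545728006881036/5858381 ≈ 4.6316e+12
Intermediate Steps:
W = -1/5858381 (W = 1/(-5858381) = -1/5858381 ≈ -1.7070e-7)
k(I) = 4*I² (k(I) = (2*I)² = 4*I²)
l(p) = 2*p
(W + 1396984)*(k(t) + l(-2136)) = (-1/5858381 + 1396984)*(4*911² + 2*(-2136)) = 8184064522903*(4*829921 - 4272)/5858381 = 8184064522903*(3319684 - 4272)/5858381 = (8184064522903/5858381)*3315412 = 27133545728006881036/5858381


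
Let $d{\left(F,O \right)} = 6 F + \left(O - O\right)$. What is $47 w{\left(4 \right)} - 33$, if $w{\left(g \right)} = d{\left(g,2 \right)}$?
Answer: $1095$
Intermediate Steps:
$d{\left(F,O \right)} = 6 F$ ($d{\left(F,O \right)} = 6 F + 0 = 6 F$)
$w{\left(g \right)} = 6 g$
$47 w{\left(4 \right)} - 33 = 47 \cdot 6 \cdot 4 - 33 = 47 \cdot 24 - 33 = 1128 - 33 = 1095$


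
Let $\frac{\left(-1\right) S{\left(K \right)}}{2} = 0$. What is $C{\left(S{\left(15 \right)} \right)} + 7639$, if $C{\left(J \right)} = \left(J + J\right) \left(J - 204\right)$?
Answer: $7639$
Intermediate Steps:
$S{\left(K \right)} = 0$ ($S{\left(K \right)} = \left(-2\right) 0 = 0$)
$C{\left(J \right)} = 2 J \left(-204 + J\right)$
$C{\left(S{\left(15 \right)} \right)} + 7639 = 2 \cdot 0 \left(-204 + 0\right) + 7639 = 2 \cdot 0 \left(-204\right) + 7639 = 0 + 7639 = 7639$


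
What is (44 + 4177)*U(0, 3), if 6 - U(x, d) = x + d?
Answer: 12663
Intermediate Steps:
U(x, d) = 6 - d - x (U(x, d) = 6 - (x + d) = 6 - (d + x) = 6 + (-d - x) = 6 - d - x)
(44 + 4177)*U(0, 3) = (44 + 4177)*(6 - 1*3 - 1*0) = 4221*(6 - 3 + 0) = 4221*3 = 12663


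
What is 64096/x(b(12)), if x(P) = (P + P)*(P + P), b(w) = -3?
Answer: 16024/9 ≈ 1780.4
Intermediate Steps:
x(P) = 4*P² (x(P) = (2*P)*(2*P) = 4*P²)
64096/x(b(12)) = 64096/((4*(-3)²)) = 64096/((4*9)) = 64096/36 = 64096*(1/36) = 16024/9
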